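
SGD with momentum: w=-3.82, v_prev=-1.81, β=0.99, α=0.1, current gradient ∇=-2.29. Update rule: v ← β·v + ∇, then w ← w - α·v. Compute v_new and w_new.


v_new = 0.99·-1.81 - 2.29 = -1.7919 - 2.29 = -4.0819
w_new = -3.82 - 0.1·-4.0819 = -3.82 + 0.40819 = -3.41181

v_new=-4.0819, w_new=-3.41181


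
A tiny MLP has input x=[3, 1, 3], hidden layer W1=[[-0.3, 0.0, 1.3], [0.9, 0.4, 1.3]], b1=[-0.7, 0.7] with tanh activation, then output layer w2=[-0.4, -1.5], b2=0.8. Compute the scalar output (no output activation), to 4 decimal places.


z1[0] = (-0.3)·(3) + (0.0)·(1) + (1.3)·(3) - 0.7 = 2.3
z1[1] = (0.9)·(3) + (0.4)·(1) + (1.3)·(3) + 0.7 = 7.7
h = tanh(z1) = [0.9801, 1.0]
output = (-0.4)·(0.9801) + (-1.5)·(1.0) + 0.8 = -1.092

-1.092


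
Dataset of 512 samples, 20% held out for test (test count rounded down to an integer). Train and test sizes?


Test = ⌊512·20/100⌋ = 102
Train = 512 - 102 = 410

Train: 410, Test: 102


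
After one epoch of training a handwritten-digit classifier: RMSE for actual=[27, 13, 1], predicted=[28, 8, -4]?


MSE = 51/3 = 17
RMSE = √(51/3) = 4.1231

4.1231


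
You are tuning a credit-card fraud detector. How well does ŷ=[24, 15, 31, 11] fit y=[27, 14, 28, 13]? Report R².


ȳ = 20.5
SS_res = Σ(y-ŷ)² = 23
SS_tot = Σ(y-ȳ)² = 197
R² = 1 - SS_res/SS_tot = 1 - 0.1168 = 0.8832

0.8832


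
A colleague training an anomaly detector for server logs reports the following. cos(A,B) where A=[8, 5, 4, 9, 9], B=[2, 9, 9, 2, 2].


A·B = 8·2 + 5·9 + 4·9 + 9·2 + 9·2 = 133
‖A‖ = √267 = 16.3401, ‖B‖ = √174 = 13.1909
cos = 133/(√267·√174) = 133/√46458 = 0.6171

0.6171


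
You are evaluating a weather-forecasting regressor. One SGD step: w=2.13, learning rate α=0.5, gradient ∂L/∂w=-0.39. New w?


w_new = w - α·∇
= 2.13 - 0.5·-0.39
= 2.13 + 0.195
= 2.325

2.325


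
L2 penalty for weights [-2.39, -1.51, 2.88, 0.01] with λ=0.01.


‖w‖₂² = (-2.39)² + (-1.51)² + (2.88)² + (0.01)²
     = 5.7121 + 2.2801 + 8.2944 + 0.0001
     = 16.2867
λ·‖w‖₂² = 0.01·16.2867 = 0.162867

0.162867


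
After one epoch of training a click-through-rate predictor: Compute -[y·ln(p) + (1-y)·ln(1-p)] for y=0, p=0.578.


BCE = -[y·ln(p) + (1-y)·ln(1-p)]
= -0 - 1·ln(1-0.578)
= -ln(0.422) = 0.8627

0.8627


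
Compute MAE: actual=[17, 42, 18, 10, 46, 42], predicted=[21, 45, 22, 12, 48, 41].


Absolute errors: |17-21|=4, |42-45|=3, |18-22|=4, |10-12|=2, |46-48|=2, |42-41|=1
Sum = 16
MAE = 16/6 = 8/3

8/3


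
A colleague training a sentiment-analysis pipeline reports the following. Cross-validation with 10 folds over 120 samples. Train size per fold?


Fold size = 120/10 = 12
Training per fold = 120 - 12 = 108

108


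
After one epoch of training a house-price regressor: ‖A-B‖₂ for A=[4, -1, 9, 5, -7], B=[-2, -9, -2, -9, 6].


d = √((4+ 2)² + (-1+ 9)² + (9+ 2)² + (5+ 9)² + (-7-6)²)
  = √(36 + 64 + 121 + 196 + 169)
  = √586 = 24.2074

24.2074


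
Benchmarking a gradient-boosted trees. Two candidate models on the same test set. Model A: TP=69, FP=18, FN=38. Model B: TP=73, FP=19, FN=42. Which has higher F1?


Model A: P=69/87=0.7931, R=69/107=0.6449, F1=2PR/(P+R)=2TP/(2TP+FP+FN)=138/194=0.7113
Model B: P=73/92=0.7935, R=73/115=0.6348, F1=2PR/(P+R)=2TP/(2TP+FP+FN)=146/207=0.7053
0.7113 > 0.7053 → Model A

Model A


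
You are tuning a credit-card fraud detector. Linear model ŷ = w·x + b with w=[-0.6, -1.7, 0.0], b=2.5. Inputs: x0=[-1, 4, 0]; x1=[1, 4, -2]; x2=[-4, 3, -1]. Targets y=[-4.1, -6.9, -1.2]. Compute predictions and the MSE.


ŷ0 = (-0.6)·(-1) + (-1.7)·(4) + (0.0)·(0) + 2.5 = -3.7
ŷ1 = (-0.6)·(1) + (-1.7)·(4) + (0.0)·(-2) + 2.5 = -4.9
ŷ2 = (-0.6)·(-4) + (-1.7)·(3) + (0.0)·(-1) + 2.5 = -0.2
errors² = [0.16, 4.0, 1.0]
MSE = 5.1600/3 = 1.72

1.72


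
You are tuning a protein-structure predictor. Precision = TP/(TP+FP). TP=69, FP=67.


Precision = TP/(TP+FP)
= 69/(69+67)
= 69/136 = 50.74%

50.74%


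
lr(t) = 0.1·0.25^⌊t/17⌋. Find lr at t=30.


n_drops = ⌊30/17⌋ = 1
lr = 0.1·0.25^1 = 0.1·0.25 = 0.025

0.025


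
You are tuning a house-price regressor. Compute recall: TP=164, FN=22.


Recall = TP/(TP+FN)
= 164/(164+22)
= 164/186 = 88.17%

88.17%


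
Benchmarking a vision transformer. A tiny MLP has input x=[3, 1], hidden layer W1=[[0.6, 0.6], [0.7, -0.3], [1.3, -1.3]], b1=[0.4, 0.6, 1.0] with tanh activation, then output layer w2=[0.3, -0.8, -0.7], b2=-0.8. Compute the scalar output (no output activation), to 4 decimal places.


z1[0] = (0.6)·(3) + (0.6)·(1) + 0.4 = 2.8
z1[1] = (0.7)·(3) + (-0.3)·(1) + 0.6 = 2.4
z1[2] = (1.3)·(3) + (-1.3)·(1) + 1.0 = 3.6
h = tanh(z1) = [0.9926, 0.9837, 0.9985]
output = (0.3)·(0.9926) + (-0.8)·(0.9837) + (-0.7)·(0.9985) - 0.8 = -1.9881

-1.9881


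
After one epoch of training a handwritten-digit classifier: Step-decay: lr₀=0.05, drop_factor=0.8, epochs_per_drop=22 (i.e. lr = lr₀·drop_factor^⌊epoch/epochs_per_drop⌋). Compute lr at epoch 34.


n_drops = ⌊34/22⌋ = 1
lr = 0.05·0.8^1 = 0.05·0.8 = 0.04

0.04


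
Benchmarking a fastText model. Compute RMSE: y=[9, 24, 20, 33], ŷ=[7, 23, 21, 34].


MSE = 7/4 = 1.75
RMSE = √(7/4) = 1.3229

1.3229


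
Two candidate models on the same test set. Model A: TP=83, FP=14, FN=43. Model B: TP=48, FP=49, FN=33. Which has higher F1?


Model A: P=83/97=0.8557, R=83/126=0.6587, F1=2PR/(P+R)=2TP/(2TP+FP+FN)=166/223=0.7444
Model B: P=48/97=0.4948, R=48/81=0.5926, F1=2PR/(P+R)=2TP/(2TP+FP+FN)=96/178=0.5393
0.7444 > 0.5393 → Model A

Model A


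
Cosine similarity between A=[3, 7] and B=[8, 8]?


A·B = 3·8 + 7·8 = 80
‖A‖ = √58 = 7.6158, ‖B‖ = √128 = 11.3137
cos = 80/(√58·√128) = 80/√7424 = 0.9285

0.9285


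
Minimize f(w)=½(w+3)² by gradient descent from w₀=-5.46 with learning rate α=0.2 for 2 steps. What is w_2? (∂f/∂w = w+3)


step 1: grad = -5.46+3 = -2.46; w = -5.46 - 0.2·(-2.46) = -4.968
step 2: grad = -4.968+3 = -1.968; w = -4.968 - 0.2·(-1.968) = -4.5744

-4.5744


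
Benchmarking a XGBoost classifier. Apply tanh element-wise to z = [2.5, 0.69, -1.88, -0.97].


tanh(2.5) = 0.9866
tanh(0.69) = 0.598
tanh(-1.88) = -0.9545
tanh(-0.97) = -0.7487
result = [0.9866, 0.598, -0.9545, -0.7487]

[0.9866, 0.598, -0.9545, -0.7487]


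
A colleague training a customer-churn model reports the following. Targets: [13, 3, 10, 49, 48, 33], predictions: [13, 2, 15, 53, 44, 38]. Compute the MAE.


Absolute errors: |13-13|=0, |3-2|=1, |10-15|=5, |49-53|=4, |48-44|=4, |33-38|=5
Sum = 19
MAE = 19/6 = 19/6

19/6


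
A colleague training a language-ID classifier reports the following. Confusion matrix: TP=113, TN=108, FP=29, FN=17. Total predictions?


Total = TP + TN + FP + FN
= 113 + 108 + 29 + 17
= 267
(Predicted positive: 142, predicted negative: 125)

267


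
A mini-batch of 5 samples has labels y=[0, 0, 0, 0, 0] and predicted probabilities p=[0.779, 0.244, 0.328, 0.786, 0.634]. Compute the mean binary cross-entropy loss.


L[0] = -ln(1-0.779) = -ln(0.221) = 1.5096
L[1] = -ln(1-0.244) = -ln(0.756) = 0.2797
L[2] = -ln(1-0.328) = -ln(0.672) = 0.3975
L[3] = -ln(1-0.786) = -ln(0.214) = 1.5418
L[4] = -ln(1-0.634) = -ln(0.366) = 1.0051
mean = (1.5096 + 0.2797 + 0.3975 + 1.5418 + 1.0051)/5 = 0.9467

0.9467


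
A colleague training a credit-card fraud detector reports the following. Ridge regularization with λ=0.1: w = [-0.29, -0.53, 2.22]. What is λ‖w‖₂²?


‖w‖₂² = (-0.29)² + (-0.53)² + (2.22)²
     = 0.0841 + 0.2809 + 4.9284
     = 5.2934
λ·‖w‖₂² = 0.1·5.2934 = 0.52934

0.52934


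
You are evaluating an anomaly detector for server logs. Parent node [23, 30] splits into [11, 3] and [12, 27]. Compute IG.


Parent = [23, 30], H_parent = 0.9874
H_left = 0.7496 (n=14), H_right = 0.8905 (n=39)
H_children = (14/53)·0.7496 + (39/53)·0.8905 = 0.8533
IG = 0.9874 - 0.8533 = 0.1341

0.1341


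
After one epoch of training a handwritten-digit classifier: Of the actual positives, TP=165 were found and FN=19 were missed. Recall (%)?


Recall = TP/(TP+FN)
= 165/(165+19)
= 165/184 = 89.67%

89.67%


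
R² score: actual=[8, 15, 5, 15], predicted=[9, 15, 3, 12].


ȳ = 10.75
SS_res = Σ(y-ŷ)² = 14
SS_tot = Σ(y-ȳ)² = 76.75
R² = 1 - SS_res/SS_tot = 1 - 0.1824 = 0.8176

0.8176


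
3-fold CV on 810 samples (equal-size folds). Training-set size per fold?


Fold size = 810/3 = 270
Training per fold = 810 - 270 = 540

540


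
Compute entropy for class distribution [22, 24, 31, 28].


Probabilities: [22/105, 24/105, 31/105, 28/105] ≈ [0.2095, 0.2286, 0.2952, 0.2667]
H = -((22/105)·log₂(22/105) + (24/105)·log₂(24/105) + (31/105)·log₂(31/105) + (28/105)·log₂(28/105))
  = 1.9873 bits

1.9873 bits


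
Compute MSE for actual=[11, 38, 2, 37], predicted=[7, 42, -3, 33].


Squared errors: (11-7)²=16, (38-42)²=16, (2+ 3)²=25, (37-33)²=16
Sum = 73
MSE = 73/4 = 73/4

73/4


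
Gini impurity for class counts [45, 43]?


Probabilities: [45/88, 43/88] ≈ [0.5114, 0.4886]
Σpᵢ² = (2025 + 1849)/88² = 3874/7744
Gini = 1 - Σpᵢ² = 1 - 3874/7744 = 0.4997

0.4997


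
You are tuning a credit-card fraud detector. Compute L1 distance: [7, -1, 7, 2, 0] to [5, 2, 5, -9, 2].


d = |7-5| + |-1-2| + |7-5| + |2+ 9| + |0-2|
  = 2 + 3 + 2 + 11 + 2
  = 20

20


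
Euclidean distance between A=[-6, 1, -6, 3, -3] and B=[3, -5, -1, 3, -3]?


d = √((-6-3)² + (1+ 5)² + (-6+ 1)² + (3-3)² + (-3+ 3)²)
  = √(81 + 36 + 25 + 0 + 0)
  = √142 = 11.9164

11.9164


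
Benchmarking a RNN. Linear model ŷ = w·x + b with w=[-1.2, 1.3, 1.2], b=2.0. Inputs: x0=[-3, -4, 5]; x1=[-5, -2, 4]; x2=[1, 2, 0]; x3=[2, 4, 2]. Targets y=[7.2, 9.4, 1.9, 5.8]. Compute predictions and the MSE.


ŷ0 = (-1.2)·(-3) + (1.3)·(-4) + (1.2)·(5) + 2.0 = 6.4
ŷ1 = (-1.2)·(-5) + (1.3)·(-2) + (1.2)·(4) + 2.0 = 10.2
ŷ2 = (-1.2)·(1) + (1.3)·(2) + (1.2)·(0) + 2.0 = 3.4
ŷ3 = (-1.2)·(2) + (1.3)·(4) + (1.2)·(2) + 2.0 = 7.2
errors² = [0.64, 0.64, 2.25, 1.96]
MSE = 5.4900/4 = 1.3725

1.3725


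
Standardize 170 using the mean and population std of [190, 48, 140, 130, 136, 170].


μ = 135.6667, σ = 44.4735
z = (170 - 135.6667)/44.4735 = 0.772

0.772


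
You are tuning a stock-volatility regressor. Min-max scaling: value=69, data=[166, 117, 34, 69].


min=34, max=166
(69-34)/(166-34) = 35/132 = 0.2652

0.2652


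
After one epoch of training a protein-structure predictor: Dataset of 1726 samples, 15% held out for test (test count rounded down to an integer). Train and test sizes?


Test = ⌊1726·15/100⌋ = 258
Train = 1726 - 258 = 1468

Train: 1468, Test: 258


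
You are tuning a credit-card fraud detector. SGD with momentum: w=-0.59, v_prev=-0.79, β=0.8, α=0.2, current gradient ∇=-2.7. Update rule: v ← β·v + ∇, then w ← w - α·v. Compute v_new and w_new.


v_new = 0.8·-0.79 - 2.7 = -0.632 - 2.7 = -3.332
w_new = -0.59 - 0.2·-3.332 = -0.59 + 0.6664 = 0.0764

v_new=-3.332, w_new=0.0764


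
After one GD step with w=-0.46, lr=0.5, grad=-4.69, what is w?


w_new = w - α·∇
= -0.46 - 0.5·-4.69
= -0.46 + 2.345
= 1.885

1.885


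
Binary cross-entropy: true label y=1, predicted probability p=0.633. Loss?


BCE = -[y·ln(p) + (1-y)·ln(1-p)]
= -1·ln(0.633) - 0
= -ln(0.633) = 0.4573

0.4573


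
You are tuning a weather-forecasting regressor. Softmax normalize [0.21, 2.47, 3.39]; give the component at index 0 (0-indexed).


Exponentials: e^0.21=1.2337, e^2.47=11.8224, e^3.39=29.666
Sum = 42.7221
Softmax = [0.0289, 0.2767, 0.6944]
p[0] = 1.2337/42.7221 = 0.0289

0.0289


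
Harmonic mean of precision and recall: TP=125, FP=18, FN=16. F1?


Precision = 125/143 = 0.8741
Recall = 125/141 = 0.8865
F1 = 2·P·R/(P+R) = 2·TP/(2·TP+FP+FN) = 250/(250+18+16) = 250/284 = 0.8803

0.8803


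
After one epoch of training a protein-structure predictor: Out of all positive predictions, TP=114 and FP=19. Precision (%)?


Precision = TP/(TP+FP)
= 114/(114+19)
= 114/133 = 85.71%

85.71%


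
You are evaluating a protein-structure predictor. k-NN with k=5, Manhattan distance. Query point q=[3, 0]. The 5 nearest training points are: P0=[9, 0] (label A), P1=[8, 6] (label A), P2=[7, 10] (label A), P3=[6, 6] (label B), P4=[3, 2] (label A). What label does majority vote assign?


d(q,P0) = 6  (label A)
d(q,P1) = 11  (label A)
d(q,P2) = 14  (label A)
d(q,P3) = 9  (label B)
d(q,P4) = 2  (label A)
Votes: A=4, B=1
Majority → A

A


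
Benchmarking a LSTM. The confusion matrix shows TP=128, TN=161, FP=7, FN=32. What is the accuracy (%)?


Accuracy = (TP+TN)/(TP+TN+FP+FN)
= (128+161)/(328)
= 289/328 = 88.11%

88.11%


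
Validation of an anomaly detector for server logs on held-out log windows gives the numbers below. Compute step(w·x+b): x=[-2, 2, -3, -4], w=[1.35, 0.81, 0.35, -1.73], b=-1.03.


z = (-2)·(1.35) + (2)·(0.81) + (-3)·(0.35) + (-4)·(-1.73) - 1.03
  = 3.76
step(z) = 1 (z≥0)

1


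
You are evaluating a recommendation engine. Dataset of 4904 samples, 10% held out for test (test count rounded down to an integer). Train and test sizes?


Test = ⌊4904·10/100⌋ = 490
Train = 4904 - 490 = 4414

Train: 4414, Test: 490


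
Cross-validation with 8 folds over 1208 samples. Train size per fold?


Fold size = 1208/8 = 151
Training per fold = 1208 - 151 = 1057

1057


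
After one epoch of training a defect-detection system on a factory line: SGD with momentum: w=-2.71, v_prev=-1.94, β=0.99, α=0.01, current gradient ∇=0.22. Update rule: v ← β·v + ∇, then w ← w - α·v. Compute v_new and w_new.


v_new = 0.99·-1.94 + 0.22 = -1.9206 + 0.22 = -1.7006
w_new = -2.71 - 0.01·-1.7006 = -2.71 + 0.017006 = -2.692994

v_new=-1.7006, w_new=-2.692994


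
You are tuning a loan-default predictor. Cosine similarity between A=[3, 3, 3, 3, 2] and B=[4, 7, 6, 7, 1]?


A·B = 3·4 + 3·7 + 3·6 + 3·7 + 2·1 = 74
‖A‖ = √40 = 6.3246, ‖B‖ = √151 = 12.2882
cos = 74/(√40·√151) = 74/√6040 = 0.9522

0.9522


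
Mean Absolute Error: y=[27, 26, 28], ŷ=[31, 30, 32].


Absolute errors: |27-31|=4, |26-30|=4, |28-32|=4
Sum = 12
MAE = 12/3 = 4

4


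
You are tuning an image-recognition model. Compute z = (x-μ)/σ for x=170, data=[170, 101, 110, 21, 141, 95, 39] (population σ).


μ = 96.7143, σ = 48.6877
z = (170 - 96.7143)/48.6877 = 1.5052

1.5052


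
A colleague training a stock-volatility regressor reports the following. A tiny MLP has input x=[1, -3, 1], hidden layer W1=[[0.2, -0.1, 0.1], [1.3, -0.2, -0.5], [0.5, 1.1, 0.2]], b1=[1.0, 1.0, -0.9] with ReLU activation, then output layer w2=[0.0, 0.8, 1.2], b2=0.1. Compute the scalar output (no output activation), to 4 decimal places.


z1[0] = (0.2)·(1) + (-0.1)·(-3) + (0.1)·(1) + 1.0 = 1.6
z1[1] = (1.3)·(1) + (-0.2)·(-3) + (-0.5)·(1) + 1.0 = 2.4
z1[2] = (0.5)·(1) + (1.1)·(-3) + (0.2)·(1) - 0.9 = -3.5
h = ReLU(z1) = [1.6, 2.4, 0.0]
output = (0.0)·(1.6) + (0.8)·(2.4) + (1.2)·(0.0) + 0.1 = 2.02

2.02


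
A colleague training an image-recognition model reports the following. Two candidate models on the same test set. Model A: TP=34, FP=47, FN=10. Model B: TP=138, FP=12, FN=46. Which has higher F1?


Model A: P=34/81=0.4198, R=34/44=0.7727, F1=2PR/(P+R)=2TP/(2TP+FP+FN)=68/125=0.544
Model B: P=138/150=0.92, R=138/184=0.75, F1=2PR/(P+R)=2TP/(2TP+FP+FN)=276/334=0.8263
0.544 < 0.8263 → Model B

Model B


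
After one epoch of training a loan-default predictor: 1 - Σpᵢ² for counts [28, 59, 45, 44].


Probabilities: [28/176, 59/176, 45/176, 44/176] ≈ [0.1591, 0.3352, 0.2557, 0.25]
Σpᵢ² = (784 + 3481 + 2025 + 1936)/176² = 8226/30976
Gini = 1 - Σpᵢ² = 1 - 8226/30976 = 0.7344

0.7344


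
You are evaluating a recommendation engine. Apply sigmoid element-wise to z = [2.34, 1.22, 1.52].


σ(2.34) = 1/(1+e^-2.34) = 0.9121
σ(1.22) = 1/(1+e^-1.22) = 0.7721
σ(1.52) = 1/(1+e^-1.52) = 0.8205
result = [0.9121, 0.7721, 0.8205]

[0.9121, 0.7721, 0.8205]


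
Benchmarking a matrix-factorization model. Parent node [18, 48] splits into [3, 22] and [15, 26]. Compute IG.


Parent = [18, 48], H_parent = 0.8454
H_left = 0.5294 (n=25), H_right = 0.9474 (n=41)
H_children = (25/66)·0.5294 + (41/66)·0.9474 = 0.7891
IG = 0.8454 - 0.7891 = 0.0563

0.0563


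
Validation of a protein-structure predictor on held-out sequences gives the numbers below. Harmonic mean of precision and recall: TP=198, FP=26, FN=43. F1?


Precision = 198/224 = 0.8839
Recall = 198/241 = 0.8216
F1 = 2·P·R/(P+R) = 2·TP/(2·TP+FP+FN) = 396/(396+26+43) = 396/465 = 0.8516

0.8516


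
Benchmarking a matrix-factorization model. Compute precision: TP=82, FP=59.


Precision = TP/(TP+FP)
= 82/(82+59)
= 82/141 = 58.16%

58.16%


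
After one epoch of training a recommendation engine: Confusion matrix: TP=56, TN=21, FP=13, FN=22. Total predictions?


Total = TP + TN + FP + FN
= 56 + 21 + 13 + 22
= 112
(Predicted positive: 69, predicted negative: 43)

112


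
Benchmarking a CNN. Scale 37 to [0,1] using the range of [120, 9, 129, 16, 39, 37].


min=9, max=129
(37-9)/(129-9) = 28/120 = 0.2333

0.2333


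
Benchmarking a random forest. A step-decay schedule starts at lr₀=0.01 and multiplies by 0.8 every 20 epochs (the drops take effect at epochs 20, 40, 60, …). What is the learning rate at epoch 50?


n_drops = ⌊50/20⌋ = 2
lr = 0.01·0.8^2 = 0.01·0.64 = 0.0064

0.0064


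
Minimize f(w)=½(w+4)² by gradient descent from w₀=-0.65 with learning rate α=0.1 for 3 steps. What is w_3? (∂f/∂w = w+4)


step 1: grad = -0.65+4 = 3.35; w = -0.65 - 0.1·(3.35) = -0.985
step 2: grad = -0.985+4 = 3.015; w = -0.985 - 0.1·(3.015) = -1.2865
step 3: grad = -1.2865+4 = 2.7135; w = -1.2865 - 0.1·(2.7135) = -1.55785

-1.55785


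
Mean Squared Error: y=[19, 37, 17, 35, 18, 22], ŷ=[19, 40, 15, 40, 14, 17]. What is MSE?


Squared errors: (19-19)²=0, (37-40)²=9, (17-15)²=4, (35-40)²=25, (18-14)²=16, (22-17)²=25
Sum = 79
MSE = 79/6 = 79/6

79/6


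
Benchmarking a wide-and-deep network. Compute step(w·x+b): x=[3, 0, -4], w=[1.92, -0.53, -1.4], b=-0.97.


z = (3)·(1.92) + (0)·(-0.53) + (-4)·(-1.4) - 0.97
  = 10.39
step(z) = 1 (z≥0)

1


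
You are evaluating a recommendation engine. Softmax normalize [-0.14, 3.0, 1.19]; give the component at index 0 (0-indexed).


Exponentials: e^-0.14=0.8694, e^3.0=20.0855, e^1.19=3.2871
Sum = 24.242
Softmax = [0.0359, 0.8285, 0.1356]
p[0] = 0.8694/24.242 = 0.0359

0.0359


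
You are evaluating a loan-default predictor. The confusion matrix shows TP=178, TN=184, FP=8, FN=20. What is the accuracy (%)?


Accuracy = (TP+TN)/(TP+TN+FP+FN)
= (178+184)/(390)
= 362/390 = 92.82%

92.82%


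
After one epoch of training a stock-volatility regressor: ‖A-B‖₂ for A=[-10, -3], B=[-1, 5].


d = √((-10+ 1)² + (-3-5)²)
  = √(81 + 64)
  = √145 = 12.0416

12.0416


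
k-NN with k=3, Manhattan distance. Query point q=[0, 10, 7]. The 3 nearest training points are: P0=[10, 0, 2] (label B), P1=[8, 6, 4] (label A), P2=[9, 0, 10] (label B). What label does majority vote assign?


d(q,P0) = 25  (label B)
d(q,P1) = 15  (label A)
d(q,P2) = 22  (label B)
Votes: A=1, B=2
Majority → B

B


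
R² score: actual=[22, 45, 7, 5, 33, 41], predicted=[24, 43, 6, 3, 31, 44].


ȳ = 25.5
SS_res = Σ(y-ŷ)² = 26
SS_tot = Σ(y-ȳ)² = 1451.5
R² = 1 - SS_res/SS_tot = 1 - 0.0179 = 0.9821

0.9821


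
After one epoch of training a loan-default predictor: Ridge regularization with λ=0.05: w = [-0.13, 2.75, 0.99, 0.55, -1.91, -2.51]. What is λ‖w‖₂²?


‖w‖₂² = (-0.13)² + (2.75)² + (0.99)² + (0.55)² + (-1.91)² + (-2.51)²
     = 0.0169 + 7.5625 + 0.9801 + 0.3025 + 3.6481 + 6.3001
     = 18.8102
λ·‖w‖₂² = 0.05·18.8102 = 0.94051

0.94051


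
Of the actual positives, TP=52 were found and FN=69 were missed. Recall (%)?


Recall = TP/(TP+FN)
= 52/(52+69)
= 52/121 = 42.98%

42.98%


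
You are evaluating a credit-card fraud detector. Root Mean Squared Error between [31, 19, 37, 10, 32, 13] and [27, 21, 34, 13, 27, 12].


MSE = 64/6 = 10.6667
RMSE = √(64/6) = 3.266

3.266


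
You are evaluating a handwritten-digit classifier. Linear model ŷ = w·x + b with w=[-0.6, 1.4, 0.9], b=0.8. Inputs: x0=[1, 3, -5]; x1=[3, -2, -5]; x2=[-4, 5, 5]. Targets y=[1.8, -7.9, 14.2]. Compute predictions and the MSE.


ŷ0 = (-0.6)·(1) + (1.4)·(3) + (0.9)·(-5) + 0.8 = -0.1
ŷ1 = (-0.6)·(3) + (1.4)·(-2) + (0.9)·(-5) + 0.8 = -8.3
ŷ2 = (-0.6)·(-4) + (1.4)·(5) + (0.9)·(5) + 0.8 = 14.7
errors² = [3.61, 0.16, 0.25]
MSE = 4.0200/3 = 1.34

1.34


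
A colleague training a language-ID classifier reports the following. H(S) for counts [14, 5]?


Probabilities: [14/19, 5/19] ≈ [0.7368, 0.2632]
H = -((14/19)·log₂(14/19) + (5/19)·log₂(5/19))
  = 0.8315 bits

0.8315 bits


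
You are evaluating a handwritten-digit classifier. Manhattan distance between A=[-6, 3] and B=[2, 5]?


d = |-6-2| + |3-5|
  = 8 + 2
  = 10

10


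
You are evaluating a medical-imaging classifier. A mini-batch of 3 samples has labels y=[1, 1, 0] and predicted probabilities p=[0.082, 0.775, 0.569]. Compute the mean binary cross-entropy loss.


L[0] = -ln(0.082) = 2.501
L[1] = -ln(0.775) = 0.2549
L[2] = -ln(1-0.569) = -ln(0.431) = 0.8416
mean = (2.501 + 0.2549 + 0.8416)/3 = 1.1992

1.1992


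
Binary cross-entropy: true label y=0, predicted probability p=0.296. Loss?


BCE = -[y·ln(p) + (1-y)·ln(1-p)]
= -0 - 1·ln(1-0.296)
= -ln(0.704) = 0.351

0.351


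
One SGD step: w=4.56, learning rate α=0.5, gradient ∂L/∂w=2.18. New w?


w_new = w - α·∇
= 4.56 - 0.5·2.18
= 4.56 - 1.09
= 3.47

3.47


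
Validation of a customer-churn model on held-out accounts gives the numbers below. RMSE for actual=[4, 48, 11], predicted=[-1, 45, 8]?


MSE = 43/3 = 14.3333
RMSE = √(43/3) = 3.7859

3.7859


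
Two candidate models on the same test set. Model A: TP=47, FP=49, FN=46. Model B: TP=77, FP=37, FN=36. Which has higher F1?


Model A: P=47/96=0.4896, R=47/93=0.5054, F1=2PR/(P+R)=2TP/(2TP+FP+FN)=94/189=0.4974
Model B: P=77/114=0.6754, R=77/113=0.6814, F1=2PR/(P+R)=2TP/(2TP+FP+FN)=154/227=0.6784
0.4974 < 0.6784 → Model B

Model B


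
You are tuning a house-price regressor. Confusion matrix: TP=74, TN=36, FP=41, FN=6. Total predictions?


Total = TP + TN + FP + FN
= 74 + 36 + 41 + 6
= 157
(Predicted positive: 115, predicted negative: 42)

157


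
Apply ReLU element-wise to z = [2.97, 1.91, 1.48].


ReLU(2.97) = max(0, 2.97) = 2.97
ReLU(1.91) = max(0, 1.91) = 1.91
ReLU(1.48) = max(0, 1.48) = 1.48
result = [2.97, 1.91, 1.48]

[2.97, 1.91, 1.48]


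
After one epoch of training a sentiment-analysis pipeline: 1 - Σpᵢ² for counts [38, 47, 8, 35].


Probabilities: [38/128, 47/128, 8/128, 35/128] ≈ [0.2969, 0.3672, 0.0625, 0.2734]
Σpᵢ² = (1444 + 2209 + 64 + 1225)/128² = 4942/16384
Gini = 1 - Σpᵢ² = 1 - 4942/16384 = 0.6984

0.6984


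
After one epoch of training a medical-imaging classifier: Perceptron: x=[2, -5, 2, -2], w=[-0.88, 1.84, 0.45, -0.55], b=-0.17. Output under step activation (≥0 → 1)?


z = (2)·(-0.88) + (-5)·(1.84) + (2)·(0.45) + (-2)·(-0.55) - 0.17
  = -9.13
step(z) = 0 (z<0)

0


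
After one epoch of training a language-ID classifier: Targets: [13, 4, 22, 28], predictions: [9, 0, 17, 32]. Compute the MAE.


Absolute errors: |13-9|=4, |4-0|=4, |22-17|=5, |28-32|=4
Sum = 17
MAE = 17/4 = 17/4

17/4


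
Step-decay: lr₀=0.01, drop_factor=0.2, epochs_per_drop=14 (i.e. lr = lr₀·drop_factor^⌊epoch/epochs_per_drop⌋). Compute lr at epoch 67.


n_drops = ⌊67/14⌋ = 4
lr = 0.01·0.2^4 = 0.01·0.0016 = 0.000016

0.000016


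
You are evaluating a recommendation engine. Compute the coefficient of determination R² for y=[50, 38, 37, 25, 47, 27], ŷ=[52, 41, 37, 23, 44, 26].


ȳ = 37.3333
SS_res = Σ(y-ŷ)² = 27
SS_tot = Σ(y-ȳ)² = 513.33
R² = 1 - SS_res/SS_tot = 1 - 0.0526 = 0.9474

0.9474


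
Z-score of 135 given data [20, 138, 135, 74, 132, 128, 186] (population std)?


μ = 116.1429, σ = 49.4612
z = (135 - 116.1429)/49.4612 = 0.3813

0.3813


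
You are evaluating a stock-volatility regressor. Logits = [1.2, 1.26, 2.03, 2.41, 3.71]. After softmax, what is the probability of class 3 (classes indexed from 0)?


Exponentials: e^1.2=3.3201, e^1.26=3.5254, e^2.03=7.6141, e^2.41=11.134, e^3.71=40.8538
Sum = 66.4474
Softmax = [0.05, 0.0531, 0.1146, 0.1676, 0.6148]
p[3] = 11.134/66.4474 = 0.1676

0.1676


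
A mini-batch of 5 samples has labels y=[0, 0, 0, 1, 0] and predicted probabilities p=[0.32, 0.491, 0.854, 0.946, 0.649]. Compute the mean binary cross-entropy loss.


L[0] = -ln(1-0.32) = -ln(0.68) = 0.3857
L[1] = -ln(1-0.491) = -ln(0.509) = 0.6753
L[2] = -ln(1-0.854) = -ln(0.146) = 1.9241
L[3] = -ln(0.946) = 0.0555
L[4] = -ln(1-0.649) = -ln(0.351) = 1.047
mean = (0.3857 + 0.6753 + 1.9241 + 0.0555 + 1.047)/5 = 0.8175

0.8175


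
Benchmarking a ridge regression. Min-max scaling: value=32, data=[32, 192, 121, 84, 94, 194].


min=32, max=194
(32-32)/(194-32) = 0/162 = 0.0

0.0


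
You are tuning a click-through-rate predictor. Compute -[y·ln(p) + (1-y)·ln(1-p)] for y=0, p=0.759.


BCE = -[y·ln(p) + (1-y)·ln(1-p)]
= -0 - 1·ln(1-0.759)
= -ln(0.241) = 1.423

1.423


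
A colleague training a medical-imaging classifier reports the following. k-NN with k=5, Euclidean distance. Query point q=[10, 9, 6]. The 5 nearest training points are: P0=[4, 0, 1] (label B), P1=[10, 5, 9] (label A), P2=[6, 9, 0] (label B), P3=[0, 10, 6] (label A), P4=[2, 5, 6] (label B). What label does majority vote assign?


d(q,P0) = 11.9164  (label B)
d(q,P1) = 5.0  (label A)
d(q,P2) = 7.2111  (label B)
d(q,P3) = 10.0499  (label A)
d(q,P4) = 8.9443  (label B)
Votes: A=2, B=3
Majority → B

B


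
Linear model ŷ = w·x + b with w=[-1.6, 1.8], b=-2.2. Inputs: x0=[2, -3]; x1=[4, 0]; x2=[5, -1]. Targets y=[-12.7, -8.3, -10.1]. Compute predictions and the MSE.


ŷ0 = (-1.6)·(2) + (1.8)·(-3) - 2.2 = -10.8
ŷ1 = (-1.6)·(4) + (1.8)·(0) - 2.2 = -8.6
ŷ2 = (-1.6)·(5) + (1.8)·(-1) - 2.2 = -12.0
errors² = [3.61, 0.09, 3.61]
MSE = 7.3100/3 = 2.4367

2.4367


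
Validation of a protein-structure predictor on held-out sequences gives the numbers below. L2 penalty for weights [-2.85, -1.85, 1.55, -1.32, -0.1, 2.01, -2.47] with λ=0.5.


‖w‖₂² = (-2.85)² + (-1.85)² + (1.55)² + (-1.32)² + (-0.1)² + (2.01)² + (-2.47)²
     = 8.1225 + 3.4225 + 2.4025 + 1.7424 + 0.01 + 4.0401 + 6.1009
     = 25.8409
λ·‖w‖₂² = 0.5·25.8409 = 12.92045

12.92045


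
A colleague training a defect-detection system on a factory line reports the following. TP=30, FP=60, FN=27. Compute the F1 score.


Precision = 30/90 = 0.3333
Recall = 30/57 = 0.5263
F1 = 2·P·R/(P+R) = 2·TP/(2·TP+FP+FN) = 60/(60+60+27) = 60/147 = 0.4082

0.4082


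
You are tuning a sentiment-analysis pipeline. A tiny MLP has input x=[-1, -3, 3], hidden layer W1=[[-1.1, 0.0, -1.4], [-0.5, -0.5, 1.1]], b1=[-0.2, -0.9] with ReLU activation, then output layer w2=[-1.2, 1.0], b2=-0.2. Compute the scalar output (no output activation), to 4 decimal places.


z1[0] = (-1.1)·(-1) + (0.0)·(-3) + (-1.4)·(3) - 0.2 = -3.3
z1[1] = (-0.5)·(-1) + (-0.5)·(-3) + (1.1)·(3) - 0.9 = 4.4
h = ReLU(z1) = [0.0, 4.4]
output = (-1.2)·(0.0) + (1.0)·(4.4) - 0.2 = 4.2

4.2


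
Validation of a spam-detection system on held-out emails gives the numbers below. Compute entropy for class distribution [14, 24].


Probabilities: [14/38, 24/38] ≈ [0.3684, 0.6316]
H = -((14/38)·log₂(14/38) + (24/38)·log₂(24/38))
  = 0.9495 bits

0.9495 bits


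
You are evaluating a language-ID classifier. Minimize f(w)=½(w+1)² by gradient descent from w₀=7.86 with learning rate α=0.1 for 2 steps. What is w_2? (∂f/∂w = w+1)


step 1: grad = 7.86+1 = 8.86; w = 7.86 - 0.1·(8.86) = 6.974
step 2: grad = 6.974+1 = 7.974; w = 6.974 - 0.1·(7.974) = 6.1766

6.1766


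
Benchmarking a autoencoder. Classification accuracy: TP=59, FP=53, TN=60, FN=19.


Accuracy = (TP+TN)/(TP+TN+FP+FN)
= (59+60)/(191)
= 119/191 = 62.3%

62.3%


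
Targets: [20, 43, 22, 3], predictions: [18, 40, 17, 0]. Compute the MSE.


Squared errors: (20-18)²=4, (43-40)²=9, (22-17)²=25, (3-0)²=9
Sum = 47
MSE = 47/4 = 47/4

47/4


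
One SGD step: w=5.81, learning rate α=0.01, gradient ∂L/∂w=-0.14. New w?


w_new = w - α·∇
= 5.81 - 0.01·-0.14
= 5.81 + 0.0014
= 5.8114

5.8114


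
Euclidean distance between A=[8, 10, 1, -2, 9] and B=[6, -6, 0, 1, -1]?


d = √((8-6)² + (10+ 6)² + (1-0)² + (-2-1)² + (9+ 1)²)
  = √(4 + 256 + 1 + 9 + 100)
  = √370 = 19.2354

19.2354


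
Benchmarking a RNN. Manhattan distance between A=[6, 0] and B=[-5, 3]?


d = |6+ 5| + |0-3|
  = 11 + 3
  = 14

14


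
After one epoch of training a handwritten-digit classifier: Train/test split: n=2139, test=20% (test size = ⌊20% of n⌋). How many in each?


Test = ⌊2139·20/100⌋ = 427
Train = 2139 - 427 = 1712

Train: 1712, Test: 427


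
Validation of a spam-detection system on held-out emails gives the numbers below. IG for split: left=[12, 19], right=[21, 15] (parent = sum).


Parent = [33, 34], H_parent = 0.9998
H_left = 0.9629 (n=31), H_right = 0.9799 (n=36)
H_children = (31/67)·0.9629 + (36/67)·0.9799 = 0.972
IG = 0.9998 - 0.972 = 0.0278

0.0278


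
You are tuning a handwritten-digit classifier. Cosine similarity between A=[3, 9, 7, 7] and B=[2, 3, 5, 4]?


A·B = 3·2 + 9·3 + 7·5 + 7·4 = 96
‖A‖ = √188 = 13.7113, ‖B‖ = √54 = 7.3485
cos = 96/(√188·√54) = 96/√10152 = 0.9528

0.9528


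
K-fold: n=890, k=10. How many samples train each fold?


Fold size = 890/10 = 89
Training per fold = 890 - 89 = 801

801


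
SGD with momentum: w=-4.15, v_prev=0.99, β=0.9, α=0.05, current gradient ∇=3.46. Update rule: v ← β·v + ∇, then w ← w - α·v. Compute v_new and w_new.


v_new = 0.9·0.99 + 3.46 = 0.891 + 3.46 = 4.351
w_new = -4.15 - 0.05·4.351 = -4.15 - 0.21755 = -4.36755

v_new=4.351, w_new=-4.36755


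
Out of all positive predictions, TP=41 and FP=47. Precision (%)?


Precision = TP/(TP+FP)
= 41/(41+47)
= 41/88 = 46.59%

46.59%


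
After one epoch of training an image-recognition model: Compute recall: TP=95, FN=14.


Recall = TP/(TP+FN)
= 95/(95+14)
= 95/109 = 87.16%

87.16%


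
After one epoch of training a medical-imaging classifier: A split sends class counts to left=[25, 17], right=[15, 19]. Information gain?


Parent = [40, 36], H_parent = 0.998
H_left = 0.9737 (n=42), H_right = 0.99 (n=34)
H_children = (42/76)·0.9737 + (34/76)·0.99 = 0.981
IG = 0.998 - 0.981 = 0.017

0.017


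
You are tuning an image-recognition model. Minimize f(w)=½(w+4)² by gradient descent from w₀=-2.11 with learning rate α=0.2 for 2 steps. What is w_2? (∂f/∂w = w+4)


step 1: grad = -2.11+4 = 1.89; w = -2.11 - 0.2·(1.89) = -2.488
step 2: grad = -2.488+4 = 1.512; w = -2.488 - 0.2·(1.512) = -2.7904

-2.7904


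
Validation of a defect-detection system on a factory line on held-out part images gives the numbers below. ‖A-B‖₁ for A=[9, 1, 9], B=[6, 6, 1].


d = |9-6| + |1-6| + |9-1|
  = 3 + 5 + 8
  = 16

16


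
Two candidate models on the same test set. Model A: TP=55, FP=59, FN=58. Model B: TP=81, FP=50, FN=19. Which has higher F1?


Model A: P=55/114=0.4825, R=55/113=0.4867, F1=2PR/(P+R)=2TP/(2TP+FP+FN)=110/227=0.4846
Model B: P=81/131=0.6183, R=81/100=0.81, F1=2PR/(P+R)=2TP/(2TP+FP+FN)=162/231=0.7013
0.4846 < 0.7013 → Model B

Model B


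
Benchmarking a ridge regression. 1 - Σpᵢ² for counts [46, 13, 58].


Probabilities: [46/117, 13/117, 58/117] ≈ [0.3932, 0.1111, 0.4957]
Σpᵢ² = (2116 + 169 + 3364)/117² = 5649/13689
Gini = 1 - Σpᵢ² = 1 - 5649/13689 = 0.5873

0.5873


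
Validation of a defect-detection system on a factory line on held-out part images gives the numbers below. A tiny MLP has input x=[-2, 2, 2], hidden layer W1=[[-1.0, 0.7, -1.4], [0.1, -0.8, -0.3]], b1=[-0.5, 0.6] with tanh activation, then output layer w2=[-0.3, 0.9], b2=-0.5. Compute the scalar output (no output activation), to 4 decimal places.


z1[0] = (-1.0)·(-2) + (0.7)·(2) + (-1.4)·(2) - 0.5 = 0.1
z1[1] = (0.1)·(-2) + (-0.8)·(2) + (-0.3)·(2) + 0.6 = -1.8
h = tanh(z1) = [0.0997, -0.9468]
output = (-0.3)·(0.0997) + (0.9)·(-0.9468) - 0.5 = -1.382

-1.382


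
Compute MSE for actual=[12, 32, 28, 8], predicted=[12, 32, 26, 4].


Squared errors: (12-12)²=0, (32-32)²=0, (28-26)²=4, (8-4)²=16
Sum = 20
MSE = 20/4 = 5

5


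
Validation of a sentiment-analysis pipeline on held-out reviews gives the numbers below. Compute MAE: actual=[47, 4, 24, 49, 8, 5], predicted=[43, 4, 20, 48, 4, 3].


Absolute errors: |47-43|=4, |4-4|=0, |24-20|=4, |49-48|=1, |8-4|=4, |5-3|=2
Sum = 15
MAE = 15/6 = 5/2

5/2


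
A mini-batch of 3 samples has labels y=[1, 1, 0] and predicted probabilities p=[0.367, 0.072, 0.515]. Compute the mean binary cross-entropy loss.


L[0] = -ln(0.367) = 1.0024
L[1] = -ln(0.072) = 2.6311
L[2] = -ln(1-0.515) = -ln(0.485) = 0.7236
mean = (1.0024 + 2.6311 + 0.7236)/3 = 1.4524

1.4524


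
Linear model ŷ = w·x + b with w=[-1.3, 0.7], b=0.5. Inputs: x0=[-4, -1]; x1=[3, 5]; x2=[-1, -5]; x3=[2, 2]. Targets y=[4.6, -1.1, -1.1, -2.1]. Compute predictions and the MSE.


ŷ0 = (-1.3)·(-4) + (0.7)·(-1) + 0.5 = 5.0
ŷ1 = (-1.3)·(3) + (0.7)·(5) + 0.5 = 0.1
ŷ2 = (-1.3)·(-1) + (0.7)·(-5) + 0.5 = -1.7
ŷ3 = (-1.3)·(2) + (0.7)·(2) + 0.5 = -0.7
errors² = [0.16, 1.44, 0.36, 1.96]
MSE = 3.9200/4 = 0.98

0.98


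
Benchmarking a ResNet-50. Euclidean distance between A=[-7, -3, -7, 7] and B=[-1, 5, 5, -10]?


d = √((-7+ 1)² + (-3-5)² + (-7-5)² + (7+ 10)²)
  = √(36 + 64 + 144 + 289)
  = √533 = 23.0868

23.0868


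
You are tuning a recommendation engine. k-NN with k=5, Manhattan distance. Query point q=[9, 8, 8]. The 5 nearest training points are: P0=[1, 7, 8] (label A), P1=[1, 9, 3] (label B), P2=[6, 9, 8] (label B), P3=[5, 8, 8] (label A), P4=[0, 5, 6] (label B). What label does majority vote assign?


d(q,P0) = 9  (label A)
d(q,P1) = 14  (label B)
d(q,P2) = 4  (label B)
d(q,P3) = 4  (label A)
d(q,P4) = 14  (label B)
Votes: A=2, B=3
Majority → B

B


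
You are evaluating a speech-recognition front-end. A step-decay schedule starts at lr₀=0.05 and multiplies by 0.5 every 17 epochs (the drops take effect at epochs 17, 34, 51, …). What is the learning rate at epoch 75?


n_drops = ⌊75/17⌋ = 4
lr = 0.05·0.5^4 = 0.05·0.0625 = 0.003125

0.003125


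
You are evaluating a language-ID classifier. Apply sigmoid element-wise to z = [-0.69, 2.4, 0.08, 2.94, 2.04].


σ(-0.69) = 1/(1+e^0.69) = 0.334
σ(2.4) = 1/(1+e^-2.4) = 0.9168
σ(0.08) = 1/(1+e^-0.08) = 0.52
σ(2.94) = 1/(1+e^-2.94) = 0.9498
σ(2.04) = 1/(1+e^-2.04) = 0.8849
result = [0.334, 0.9168, 0.52, 0.9498, 0.8849]

[0.334, 0.9168, 0.52, 0.9498, 0.8849]


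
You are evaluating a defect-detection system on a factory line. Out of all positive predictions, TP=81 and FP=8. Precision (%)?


Precision = TP/(TP+FP)
= 81/(81+8)
= 81/89 = 91.01%

91.01%


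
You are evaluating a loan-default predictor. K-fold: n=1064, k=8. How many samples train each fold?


Fold size = 1064/8 = 133
Training per fold = 1064 - 133 = 931

931


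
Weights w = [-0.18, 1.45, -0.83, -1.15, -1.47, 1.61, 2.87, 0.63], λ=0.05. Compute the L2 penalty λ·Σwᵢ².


‖w‖₂² = (-0.18)² + (1.45)² + (-0.83)² + (-1.15)² + (-1.47)² + (1.61)² + (2.87)² + (0.63)²
     = 0.0324 + 2.1025 + 0.6889 + 1.3225 + 2.1609 + 2.5921 + 8.2369 + 0.3969
     = 17.5331
λ·‖w‖₂² = 0.05·17.5331 = 0.876655

0.876655


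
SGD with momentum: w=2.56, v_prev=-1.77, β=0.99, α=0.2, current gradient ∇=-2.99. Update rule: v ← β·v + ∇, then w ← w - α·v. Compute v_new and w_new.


v_new = 0.99·-1.77 - 2.99 = -1.7523 - 2.99 = -4.7423
w_new = 2.56 - 0.2·-4.7423 = 2.56 + 0.94846 = 3.50846

v_new=-4.7423, w_new=3.50846


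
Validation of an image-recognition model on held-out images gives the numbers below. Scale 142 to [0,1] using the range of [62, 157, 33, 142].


min=33, max=157
(142-33)/(157-33) = 109/124 = 0.879

0.879


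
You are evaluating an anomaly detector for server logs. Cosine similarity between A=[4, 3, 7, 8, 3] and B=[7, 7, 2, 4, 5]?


A·B = 4·7 + 3·7 + 7·2 + 8·4 + 3·5 = 110
‖A‖ = √147 = 12.1244, ‖B‖ = √143 = 11.9583
cos = 110/(√147·√143) = 110/√21021 = 0.7587

0.7587


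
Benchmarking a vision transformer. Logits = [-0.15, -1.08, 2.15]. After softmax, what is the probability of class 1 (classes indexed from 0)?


Exponentials: e^-0.15=0.8607, e^-1.08=0.3396, e^2.15=8.5849
Sum = 9.7852
Softmax = [0.088, 0.0347, 0.8773]
p[1] = 0.3396/9.7852 = 0.0347

0.0347


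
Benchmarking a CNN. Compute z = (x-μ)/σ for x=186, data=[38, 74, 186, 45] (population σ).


μ = 85.75, σ = 59.4322
z = (186 - 85.75)/59.4322 = 1.6868

1.6868


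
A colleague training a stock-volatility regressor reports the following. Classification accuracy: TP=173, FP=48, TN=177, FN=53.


Accuracy = (TP+TN)/(TP+TN+FP+FN)
= (173+177)/(451)
= 350/451 = 77.61%

77.61%


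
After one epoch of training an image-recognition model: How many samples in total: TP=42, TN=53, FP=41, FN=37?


Total = TP + TN + FP + FN
= 42 + 53 + 41 + 37
= 173
(Predicted positive: 83, predicted negative: 90)

173


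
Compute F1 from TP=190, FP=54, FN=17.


Precision = 190/244 = 0.7787
Recall = 190/207 = 0.9179
F1 = 2·P·R/(P+R) = 2·TP/(2·TP+FP+FN) = 380/(380+54+17) = 380/451 = 0.8426

0.8426


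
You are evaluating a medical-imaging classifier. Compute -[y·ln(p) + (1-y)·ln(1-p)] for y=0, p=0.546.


BCE = -[y·ln(p) + (1-y)·ln(1-p)]
= -0 - 1·ln(1-0.546)
= -ln(0.454) = 0.7897

0.7897


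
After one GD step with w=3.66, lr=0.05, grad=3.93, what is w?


w_new = w - α·∇
= 3.66 - 0.05·3.93
= 3.66 - 0.1965
= 3.4635

3.4635


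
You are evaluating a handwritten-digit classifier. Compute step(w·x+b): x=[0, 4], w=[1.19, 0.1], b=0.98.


z = (0)·(1.19) + (4)·(0.1) + 0.98
  = 1.38
step(z) = 1 (z≥0)

1


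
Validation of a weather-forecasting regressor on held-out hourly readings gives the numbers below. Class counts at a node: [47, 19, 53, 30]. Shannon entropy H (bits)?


Probabilities: [47/149, 19/149, 53/149, 30/149] ≈ [0.3154, 0.1275, 0.3557, 0.2013]
H = -((47/149)·log₂(47/149) + (19/149)·log₂(19/149) + (53/149)·log₂(53/149) + (30/149)·log₂(30/149))
  = 1.9 bits

1.9 bits


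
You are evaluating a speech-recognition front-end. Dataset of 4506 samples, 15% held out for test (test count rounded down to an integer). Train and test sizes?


Test = ⌊4506·15/100⌋ = 675
Train = 4506 - 675 = 3831

Train: 3831, Test: 675


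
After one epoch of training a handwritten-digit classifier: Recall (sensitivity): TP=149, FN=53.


Recall = TP/(TP+FN)
= 149/(149+53)
= 149/202 = 73.76%

73.76%


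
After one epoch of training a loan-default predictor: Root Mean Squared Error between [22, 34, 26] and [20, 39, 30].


MSE = 45/3 = 15
RMSE = √(45/3) = 3.873

3.873


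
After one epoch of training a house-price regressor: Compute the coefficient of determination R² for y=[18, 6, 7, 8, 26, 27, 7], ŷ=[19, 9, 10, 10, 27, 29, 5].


ȳ = 14.1429
SS_res = Σ(y-ŷ)² = 32
SS_tot = Σ(y-ȳ)² = 526.86
R² = 1 - SS_res/SS_tot = 1 - 0.0607 = 0.9393

0.9393


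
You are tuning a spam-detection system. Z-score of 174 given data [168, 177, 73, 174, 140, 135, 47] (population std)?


μ = 130.5714, σ = 47.5841
z = (174 - 130.5714)/47.5841 = 0.9127

0.9127
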